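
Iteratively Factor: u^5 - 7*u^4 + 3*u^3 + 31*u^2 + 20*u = (u - 5)*(u^4 - 2*u^3 - 7*u^2 - 4*u) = (u - 5)*(u - 4)*(u^3 + 2*u^2 + u) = (u - 5)*(u - 4)*(u + 1)*(u^2 + u) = u*(u - 5)*(u - 4)*(u + 1)*(u + 1)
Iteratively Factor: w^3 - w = (w)*(w^2 - 1) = w*(w + 1)*(w - 1)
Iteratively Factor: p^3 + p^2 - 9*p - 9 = (p - 3)*(p^2 + 4*p + 3) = (p - 3)*(p + 3)*(p + 1)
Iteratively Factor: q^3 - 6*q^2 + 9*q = (q - 3)*(q^2 - 3*q) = (q - 3)^2*(q)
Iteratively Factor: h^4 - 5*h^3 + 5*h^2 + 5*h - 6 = (h - 1)*(h^3 - 4*h^2 + h + 6) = (h - 3)*(h - 1)*(h^2 - h - 2) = (h - 3)*(h - 2)*(h - 1)*(h + 1)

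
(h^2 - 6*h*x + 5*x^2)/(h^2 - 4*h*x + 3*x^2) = (-h + 5*x)/(-h + 3*x)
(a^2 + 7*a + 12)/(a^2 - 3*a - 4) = (a^2 + 7*a + 12)/(a^2 - 3*a - 4)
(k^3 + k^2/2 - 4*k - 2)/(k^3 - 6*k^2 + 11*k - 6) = (k^2 + 5*k/2 + 1)/(k^2 - 4*k + 3)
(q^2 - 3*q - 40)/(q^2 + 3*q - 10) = (q - 8)/(q - 2)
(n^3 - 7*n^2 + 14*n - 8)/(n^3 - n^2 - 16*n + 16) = (n - 2)/(n + 4)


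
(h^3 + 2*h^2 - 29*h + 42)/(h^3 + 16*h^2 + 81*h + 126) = (h^2 - 5*h + 6)/(h^2 + 9*h + 18)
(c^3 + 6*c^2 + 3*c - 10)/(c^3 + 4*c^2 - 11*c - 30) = (c - 1)/(c - 3)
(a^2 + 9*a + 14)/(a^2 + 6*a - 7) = (a + 2)/(a - 1)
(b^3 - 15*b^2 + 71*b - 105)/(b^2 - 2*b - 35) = (b^2 - 8*b + 15)/(b + 5)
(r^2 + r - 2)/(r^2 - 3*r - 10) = (r - 1)/(r - 5)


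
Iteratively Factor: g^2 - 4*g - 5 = (g - 5)*(g + 1)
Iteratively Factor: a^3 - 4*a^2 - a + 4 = (a - 4)*(a^2 - 1) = (a - 4)*(a - 1)*(a + 1)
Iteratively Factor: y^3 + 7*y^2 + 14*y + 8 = (y + 4)*(y^2 + 3*y + 2) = (y + 1)*(y + 4)*(y + 2)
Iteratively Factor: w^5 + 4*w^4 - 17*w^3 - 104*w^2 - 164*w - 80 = (w + 1)*(w^4 + 3*w^3 - 20*w^2 - 84*w - 80) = (w - 5)*(w + 1)*(w^3 + 8*w^2 + 20*w + 16) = (w - 5)*(w + 1)*(w + 2)*(w^2 + 6*w + 8) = (w - 5)*(w + 1)*(w + 2)^2*(w + 4)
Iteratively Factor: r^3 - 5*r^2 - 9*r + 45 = (r - 5)*(r^2 - 9) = (r - 5)*(r + 3)*(r - 3)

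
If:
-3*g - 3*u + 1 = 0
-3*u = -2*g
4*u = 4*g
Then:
No Solution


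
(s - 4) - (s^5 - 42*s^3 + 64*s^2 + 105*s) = -s^5 + 42*s^3 - 64*s^2 - 104*s - 4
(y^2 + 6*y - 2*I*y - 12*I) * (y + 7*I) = y^3 + 6*y^2 + 5*I*y^2 + 14*y + 30*I*y + 84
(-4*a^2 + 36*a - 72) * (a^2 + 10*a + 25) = -4*a^4 - 4*a^3 + 188*a^2 + 180*a - 1800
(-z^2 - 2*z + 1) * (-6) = 6*z^2 + 12*z - 6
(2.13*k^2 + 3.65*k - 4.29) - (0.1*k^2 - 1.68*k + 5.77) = 2.03*k^2 + 5.33*k - 10.06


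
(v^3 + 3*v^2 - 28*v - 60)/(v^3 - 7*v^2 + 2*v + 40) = (v + 6)/(v - 4)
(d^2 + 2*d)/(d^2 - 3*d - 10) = d/(d - 5)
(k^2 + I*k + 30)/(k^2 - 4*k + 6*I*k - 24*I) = (k - 5*I)/(k - 4)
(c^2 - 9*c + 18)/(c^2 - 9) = (c - 6)/(c + 3)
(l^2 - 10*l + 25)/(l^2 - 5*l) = (l - 5)/l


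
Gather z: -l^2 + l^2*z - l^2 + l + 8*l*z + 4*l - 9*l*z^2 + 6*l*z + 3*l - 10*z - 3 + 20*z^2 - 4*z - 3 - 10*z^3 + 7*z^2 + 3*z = -2*l^2 + 8*l - 10*z^3 + z^2*(27 - 9*l) + z*(l^2 + 14*l - 11) - 6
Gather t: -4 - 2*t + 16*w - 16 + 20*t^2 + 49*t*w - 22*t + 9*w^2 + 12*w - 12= 20*t^2 + t*(49*w - 24) + 9*w^2 + 28*w - 32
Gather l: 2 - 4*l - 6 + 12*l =8*l - 4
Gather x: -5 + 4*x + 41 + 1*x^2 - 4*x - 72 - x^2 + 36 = 0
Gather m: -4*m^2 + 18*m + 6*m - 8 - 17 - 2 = -4*m^2 + 24*m - 27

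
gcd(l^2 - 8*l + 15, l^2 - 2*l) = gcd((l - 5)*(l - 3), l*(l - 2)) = 1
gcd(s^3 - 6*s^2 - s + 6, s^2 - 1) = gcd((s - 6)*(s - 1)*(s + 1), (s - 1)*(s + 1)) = s^2 - 1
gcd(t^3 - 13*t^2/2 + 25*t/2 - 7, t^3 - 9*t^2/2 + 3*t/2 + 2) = t - 1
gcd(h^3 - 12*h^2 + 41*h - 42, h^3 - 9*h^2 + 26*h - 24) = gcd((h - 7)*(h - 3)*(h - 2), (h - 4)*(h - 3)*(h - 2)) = h^2 - 5*h + 6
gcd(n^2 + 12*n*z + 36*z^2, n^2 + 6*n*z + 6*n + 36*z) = n + 6*z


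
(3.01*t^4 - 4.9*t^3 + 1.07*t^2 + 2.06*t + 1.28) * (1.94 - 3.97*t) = -11.9497*t^5 + 25.2924*t^4 - 13.7539*t^3 - 6.1024*t^2 - 1.0852*t + 2.4832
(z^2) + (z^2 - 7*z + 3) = 2*z^2 - 7*z + 3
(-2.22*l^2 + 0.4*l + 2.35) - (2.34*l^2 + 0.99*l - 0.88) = -4.56*l^2 - 0.59*l + 3.23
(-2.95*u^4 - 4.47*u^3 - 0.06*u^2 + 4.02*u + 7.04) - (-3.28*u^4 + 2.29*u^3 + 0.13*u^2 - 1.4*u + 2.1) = 0.33*u^4 - 6.76*u^3 - 0.19*u^2 + 5.42*u + 4.94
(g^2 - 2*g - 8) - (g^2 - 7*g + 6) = 5*g - 14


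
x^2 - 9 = (x - 3)*(x + 3)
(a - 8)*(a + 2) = a^2 - 6*a - 16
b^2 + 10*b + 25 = (b + 5)^2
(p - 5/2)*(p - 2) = p^2 - 9*p/2 + 5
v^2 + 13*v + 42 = (v + 6)*(v + 7)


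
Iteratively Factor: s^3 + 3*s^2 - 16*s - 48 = (s - 4)*(s^2 + 7*s + 12) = (s - 4)*(s + 4)*(s + 3)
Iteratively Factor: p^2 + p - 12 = (p + 4)*(p - 3)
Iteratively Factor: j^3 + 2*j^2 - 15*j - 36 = (j + 3)*(j^2 - j - 12) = (j - 4)*(j + 3)*(j + 3)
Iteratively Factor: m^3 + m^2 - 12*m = (m + 4)*(m^2 - 3*m) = (m - 3)*(m + 4)*(m)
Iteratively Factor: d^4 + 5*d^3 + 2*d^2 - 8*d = (d)*(d^3 + 5*d^2 + 2*d - 8) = d*(d + 2)*(d^2 + 3*d - 4) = d*(d + 2)*(d + 4)*(d - 1)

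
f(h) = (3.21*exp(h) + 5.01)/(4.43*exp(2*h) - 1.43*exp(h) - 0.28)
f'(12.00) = 0.00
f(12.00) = 0.00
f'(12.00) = 0.00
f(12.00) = 0.00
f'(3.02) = -0.04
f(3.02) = 0.04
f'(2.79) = -0.06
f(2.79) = 0.05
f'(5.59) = -0.00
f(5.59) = 0.00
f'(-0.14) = -11.24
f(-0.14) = 4.27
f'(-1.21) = -25.15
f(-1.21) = -19.10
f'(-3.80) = 1.23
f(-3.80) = -16.40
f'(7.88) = -0.00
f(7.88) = 0.00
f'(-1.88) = -0.82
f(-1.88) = -13.92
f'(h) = (3.21*exp(h) + 5.01)*(-8.86*exp(2*h) + 1.43*exp(h))/(4.43*exp(2*h) - 1.43*exp(h) - 0.28)^2 + 3.21*exp(h)/(4.43*exp(2*h) - 1.43*exp(h) - 0.28) = (-14.2203*exp(2*h) - 44.3886*exp(h) + 6.2655)*exp(h)/(19.6249*exp(4*h) - 12.6698*exp(3*h) - 0.4359*exp(2*h) + 0.8008*exp(h) + 0.0784)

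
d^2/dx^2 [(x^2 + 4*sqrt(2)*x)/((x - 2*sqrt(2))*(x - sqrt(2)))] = 2*(7*sqrt(2)*x^3 - 12*x^2 - 48*sqrt(2)*x + 112)/(x^6 - 9*sqrt(2)*x^5 + 66*x^4 - 126*sqrt(2)*x^3 + 264*x^2 - 144*sqrt(2)*x + 64)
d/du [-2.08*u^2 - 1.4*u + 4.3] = -4.16*u - 1.4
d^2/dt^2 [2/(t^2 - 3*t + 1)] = 4*(-t^2 + 3*t + (2*t - 3)^2 - 1)/(t^2 - 3*t + 1)^3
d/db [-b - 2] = -1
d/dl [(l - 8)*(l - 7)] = 2*l - 15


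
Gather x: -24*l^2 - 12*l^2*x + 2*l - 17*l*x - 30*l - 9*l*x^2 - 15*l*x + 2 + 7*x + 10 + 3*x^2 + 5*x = -24*l^2 - 28*l + x^2*(3 - 9*l) + x*(-12*l^2 - 32*l + 12) + 12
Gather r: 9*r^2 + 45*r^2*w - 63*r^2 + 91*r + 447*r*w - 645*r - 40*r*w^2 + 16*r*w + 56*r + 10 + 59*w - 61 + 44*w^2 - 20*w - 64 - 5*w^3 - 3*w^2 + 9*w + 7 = r^2*(45*w - 54) + r*(-40*w^2 + 463*w - 498) - 5*w^3 + 41*w^2 + 48*w - 108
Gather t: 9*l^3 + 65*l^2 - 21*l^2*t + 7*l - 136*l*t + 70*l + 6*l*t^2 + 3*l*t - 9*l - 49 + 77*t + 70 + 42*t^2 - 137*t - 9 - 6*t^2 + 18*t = 9*l^3 + 65*l^2 + 68*l + t^2*(6*l + 36) + t*(-21*l^2 - 133*l - 42) + 12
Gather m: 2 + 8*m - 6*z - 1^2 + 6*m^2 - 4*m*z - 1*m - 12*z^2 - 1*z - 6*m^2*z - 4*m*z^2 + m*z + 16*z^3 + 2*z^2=m^2*(6 - 6*z) + m*(-4*z^2 - 3*z + 7) + 16*z^3 - 10*z^2 - 7*z + 1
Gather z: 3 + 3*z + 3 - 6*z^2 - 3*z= 6 - 6*z^2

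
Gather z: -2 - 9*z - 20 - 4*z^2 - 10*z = -4*z^2 - 19*z - 22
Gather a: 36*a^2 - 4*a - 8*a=36*a^2 - 12*a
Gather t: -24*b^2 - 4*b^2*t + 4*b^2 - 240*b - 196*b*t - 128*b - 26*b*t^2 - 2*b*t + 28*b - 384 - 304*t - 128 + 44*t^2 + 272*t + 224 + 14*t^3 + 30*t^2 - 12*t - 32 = -20*b^2 - 340*b + 14*t^3 + t^2*(74 - 26*b) + t*(-4*b^2 - 198*b - 44) - 320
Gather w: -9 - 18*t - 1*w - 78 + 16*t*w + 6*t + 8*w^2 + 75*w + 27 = -12*t + 8*w^2 + w*(16*t + 74) - 60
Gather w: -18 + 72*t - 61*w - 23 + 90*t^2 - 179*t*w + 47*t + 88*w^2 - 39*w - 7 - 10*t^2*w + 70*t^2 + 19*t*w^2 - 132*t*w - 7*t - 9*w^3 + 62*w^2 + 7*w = 160*t^2 + 112*t - 9*w^3 + w^2*(19*t + 150) + w*(-10*t^2 - 311*t - 93) - 48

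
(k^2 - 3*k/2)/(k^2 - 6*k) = (k - 3/2)/(k - 6)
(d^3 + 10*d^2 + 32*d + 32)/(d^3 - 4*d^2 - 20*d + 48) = (d^2 + 6*d + 8)/(d^2 - 8*d + 12)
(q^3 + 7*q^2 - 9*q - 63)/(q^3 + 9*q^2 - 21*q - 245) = (q^2 - 9)/(q^2 + 2*q - 35)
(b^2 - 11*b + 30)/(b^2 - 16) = (b^2 - 11*b + 30)/(b^2 - 16)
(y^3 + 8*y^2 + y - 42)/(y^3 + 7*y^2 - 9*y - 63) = (y - 2)/(y - 3)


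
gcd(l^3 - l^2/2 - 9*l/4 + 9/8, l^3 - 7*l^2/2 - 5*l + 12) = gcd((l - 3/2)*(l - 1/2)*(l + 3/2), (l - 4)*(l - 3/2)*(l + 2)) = l - 3/2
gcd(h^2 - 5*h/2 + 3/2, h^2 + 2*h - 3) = h - 1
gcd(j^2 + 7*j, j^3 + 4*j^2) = j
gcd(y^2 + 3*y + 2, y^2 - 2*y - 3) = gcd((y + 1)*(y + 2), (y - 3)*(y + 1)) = y + 1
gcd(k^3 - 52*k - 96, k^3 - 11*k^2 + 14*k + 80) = k^2 - 6*k - 16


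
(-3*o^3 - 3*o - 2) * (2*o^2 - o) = -6*o^5 + 3*o^4 - 6*o^3 - o^2 + 2*o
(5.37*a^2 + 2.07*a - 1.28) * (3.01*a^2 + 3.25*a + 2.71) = 16.1637*a^4 + 23.6832*a^3 + 17.4274*a^2 + 1.4497*a - 3.4688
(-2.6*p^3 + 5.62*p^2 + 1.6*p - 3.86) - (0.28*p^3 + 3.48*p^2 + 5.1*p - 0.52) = -2.88*p^3 + 2.14*p^2 - 3.5*p - 3.34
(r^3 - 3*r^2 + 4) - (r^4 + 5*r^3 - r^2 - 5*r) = -r^4 - 4*r^3 - 2*r^2 + 5*r + 4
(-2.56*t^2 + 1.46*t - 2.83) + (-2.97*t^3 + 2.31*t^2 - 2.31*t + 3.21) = -2.97*t^3 - 0.25*t^2 - 0.85*t + 0.38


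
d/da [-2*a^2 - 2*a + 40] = -4*a - 2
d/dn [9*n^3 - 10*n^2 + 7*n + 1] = 27*n^2 - 20*n + 7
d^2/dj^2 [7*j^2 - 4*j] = 14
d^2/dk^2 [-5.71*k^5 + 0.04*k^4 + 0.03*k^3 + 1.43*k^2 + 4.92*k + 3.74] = -114.2*k^3 + 0.48*k^2 + 0.18*k + 2.86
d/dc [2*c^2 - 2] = 4*c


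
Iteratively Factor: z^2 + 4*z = (z + 4)*(z)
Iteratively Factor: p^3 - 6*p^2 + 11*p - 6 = (p - 2)*(p^2 - 4*p + 3) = (p - 2)*(p - 1)*(p - 3)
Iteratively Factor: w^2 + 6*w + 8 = (w + 2)*(w + 4)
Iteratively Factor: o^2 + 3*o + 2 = (o + 1)*(o + 2)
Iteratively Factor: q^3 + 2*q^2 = (q + 2)*(q^2) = q*(q + 2)*(q)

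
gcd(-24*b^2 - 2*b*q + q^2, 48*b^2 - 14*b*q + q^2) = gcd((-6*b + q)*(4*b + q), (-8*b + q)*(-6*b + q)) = -6*b + q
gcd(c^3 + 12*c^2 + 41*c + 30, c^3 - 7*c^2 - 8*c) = c + 1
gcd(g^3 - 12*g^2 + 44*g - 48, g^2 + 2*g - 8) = g - 2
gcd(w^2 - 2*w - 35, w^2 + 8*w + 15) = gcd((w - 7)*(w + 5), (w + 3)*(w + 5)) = w + 5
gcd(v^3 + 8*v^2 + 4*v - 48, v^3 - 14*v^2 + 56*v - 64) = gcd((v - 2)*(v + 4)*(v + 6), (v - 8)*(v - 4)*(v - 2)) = v - 2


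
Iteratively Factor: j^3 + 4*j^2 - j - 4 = (j + 4)*(j^2 - 1) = (j - 1)*(j + 4)*(j + 1)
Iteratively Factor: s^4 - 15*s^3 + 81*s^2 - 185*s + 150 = (s - 5)*(s^3 - 10*s^2 + 31*s - 30) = (s - 5)*(s - 2)*(s^2 - 8*s + 15) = (s - 5)^2*(s - 2)*(s - 3)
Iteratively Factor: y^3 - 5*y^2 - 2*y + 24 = (y + 2)*(y^2 - 7*y + 12) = (y - 3)*(y + 2)*(y - 4)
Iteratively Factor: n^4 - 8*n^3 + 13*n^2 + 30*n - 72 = (n - 4)*(n^3 - 4*n^2 - 3*n + 18) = (n - 4)*(n - 3)*(n^2 - n - 6) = (n - 4)*(n - 3)*(n + 2)*(n - 3)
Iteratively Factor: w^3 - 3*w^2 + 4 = (w - 2)*(w^2 - w - 2) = (w - 2)^2*(w + 1)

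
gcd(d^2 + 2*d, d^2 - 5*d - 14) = d + 2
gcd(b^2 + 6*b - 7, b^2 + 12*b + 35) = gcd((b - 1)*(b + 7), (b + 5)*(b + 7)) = b + 7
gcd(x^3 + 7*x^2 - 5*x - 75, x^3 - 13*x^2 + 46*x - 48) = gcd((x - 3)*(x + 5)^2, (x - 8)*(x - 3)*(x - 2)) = x - 3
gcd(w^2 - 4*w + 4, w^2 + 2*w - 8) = w - 2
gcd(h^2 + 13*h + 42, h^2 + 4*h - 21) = h + 7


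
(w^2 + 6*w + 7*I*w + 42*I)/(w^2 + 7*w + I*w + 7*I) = (w^2 + w*(6 + 7*I) + 42*I)/(w^2 + w*(7 + I) + 7*I)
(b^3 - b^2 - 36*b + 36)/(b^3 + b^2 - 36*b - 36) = (b - 1)/(b + 1)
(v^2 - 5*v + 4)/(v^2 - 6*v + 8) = (v - 1)/(v - 2)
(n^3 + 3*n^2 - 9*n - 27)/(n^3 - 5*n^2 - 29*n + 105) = (n^2 + 6*n + 9)/(n^2 - 2*n - 35)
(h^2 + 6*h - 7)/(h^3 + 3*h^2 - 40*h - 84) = (h - 1)/(h^2 - 4*h - 12)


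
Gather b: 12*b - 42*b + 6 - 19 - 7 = -30*b - 20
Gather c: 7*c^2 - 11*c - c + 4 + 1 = 7*c^2 - 12*c + 5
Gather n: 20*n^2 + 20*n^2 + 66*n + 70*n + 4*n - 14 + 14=40*n^2 + 140*n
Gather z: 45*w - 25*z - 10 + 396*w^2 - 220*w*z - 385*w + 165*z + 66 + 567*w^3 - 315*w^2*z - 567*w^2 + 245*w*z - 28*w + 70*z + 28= 567*w^3 - 171*w^2 - 368*w + z*(-315*w^2 + 25*w + 210) + 84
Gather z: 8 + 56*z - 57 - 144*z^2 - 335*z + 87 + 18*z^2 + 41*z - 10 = -126*z^2 - 238*z + 28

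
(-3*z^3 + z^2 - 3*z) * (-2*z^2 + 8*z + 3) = 6*z^5 - 26*z^4 + 5*z^3 - 21*z^2 - 9*z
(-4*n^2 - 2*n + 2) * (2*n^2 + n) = -8*n^4 - 8*n^3 + 2*n^2 + 2*n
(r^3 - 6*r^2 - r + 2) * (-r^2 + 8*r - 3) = -r^5 + 14*r^4 - 50*r^3 + 8*r^2 + 19*r - 6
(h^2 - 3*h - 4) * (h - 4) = h^3 - 7*h^2 + 8*h + 16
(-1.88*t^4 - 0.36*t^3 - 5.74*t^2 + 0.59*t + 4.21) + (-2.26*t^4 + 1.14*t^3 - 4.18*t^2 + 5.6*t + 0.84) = -4.14*t^4 + 0.78*t^3 - 9.92*t^2 + 6.19*t + 5.05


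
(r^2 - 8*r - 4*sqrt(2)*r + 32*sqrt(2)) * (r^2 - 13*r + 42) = r^4 - 21*r^3 - 4*sqrt(2)*r^3 + 84*sqrt(2)*r^2 + 146*r^2 - 584*sqrt(2)*r - 336*r + 1344*sqrt(2)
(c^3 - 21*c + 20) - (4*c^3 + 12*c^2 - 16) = -3*c^3 - 12*c^2 - 21*c + 36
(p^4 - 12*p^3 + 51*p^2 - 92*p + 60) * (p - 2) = p^5 - 14*p^4 + 75*p^3 - 194*p^2 + 244*p - 120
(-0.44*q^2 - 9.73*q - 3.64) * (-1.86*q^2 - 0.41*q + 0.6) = 0.8184*q^4 + 18.2782*q^3 + 10.4957*q^2 - 4.3456*q - 2.184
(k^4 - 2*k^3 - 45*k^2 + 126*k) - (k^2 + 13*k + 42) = k^4 - 2*k^3 - 46*k^2 + 113*k - 42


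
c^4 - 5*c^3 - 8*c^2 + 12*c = c*(c - 6)*(c - 1)*(c + 2)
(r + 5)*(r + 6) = r^2 + 11*r + 30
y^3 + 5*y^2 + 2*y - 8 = (y - 1)*(y + 2)*(y + 4)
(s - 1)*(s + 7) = s^2 + 6*s - 7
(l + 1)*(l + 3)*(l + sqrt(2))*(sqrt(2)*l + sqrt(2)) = sqrt(2)*l^4 + 2*l^3 + 5*sqrt(2)*l^3 + 7*sqrt(2)*l^2 + 10*l^2 + 3*sqrt(2)*l + 14*l + 6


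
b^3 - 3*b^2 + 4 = (b - 2)^2*(b + 1)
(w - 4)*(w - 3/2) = w^2 - 11*w/2 + 6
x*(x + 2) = x^2 + 2*x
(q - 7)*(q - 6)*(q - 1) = q^3 - 14*q^2 + 55*q - 42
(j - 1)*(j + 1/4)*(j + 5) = j^3 + 17*j^2/4 - 4*j - 5/4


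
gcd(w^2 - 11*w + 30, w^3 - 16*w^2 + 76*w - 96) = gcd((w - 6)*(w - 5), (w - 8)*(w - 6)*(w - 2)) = w - 6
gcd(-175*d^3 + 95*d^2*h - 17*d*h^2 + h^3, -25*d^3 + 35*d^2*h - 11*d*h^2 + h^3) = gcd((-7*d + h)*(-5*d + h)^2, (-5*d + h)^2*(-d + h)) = 25*d^2 - 10*d*h + h^2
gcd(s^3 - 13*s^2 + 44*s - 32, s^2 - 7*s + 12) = s - 4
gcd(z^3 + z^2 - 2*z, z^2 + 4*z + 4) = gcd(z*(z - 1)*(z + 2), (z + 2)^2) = z + 2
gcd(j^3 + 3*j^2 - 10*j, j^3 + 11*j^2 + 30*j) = j^2 + 5*j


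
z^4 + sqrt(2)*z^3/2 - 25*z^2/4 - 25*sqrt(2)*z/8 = z*(z - 5/2)*(z + 5/2)*(z + sqrt(2)/2)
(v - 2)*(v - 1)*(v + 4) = v^3 + v^2 - 10*v + 8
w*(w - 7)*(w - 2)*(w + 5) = w^4 - 4*w^3 - 31*w^2 + 70*w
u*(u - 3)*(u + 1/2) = u^3 - 5*u^2/2 - 3*u/2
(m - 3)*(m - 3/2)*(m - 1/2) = m^3 - 5*m^2 + 27*m/4 - 9/4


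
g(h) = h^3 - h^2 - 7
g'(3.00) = 21.00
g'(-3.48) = 43.29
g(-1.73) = -15.17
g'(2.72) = 16.76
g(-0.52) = -7.41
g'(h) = 3*h^2 - 2*h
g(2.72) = 5.73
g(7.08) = 297.77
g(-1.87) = -17.04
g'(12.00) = 408.00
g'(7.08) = 136.22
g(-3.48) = -61.25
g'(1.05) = 1.21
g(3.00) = 11.00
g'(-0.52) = 1.85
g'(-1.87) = 14.23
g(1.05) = -6.94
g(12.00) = 1577.00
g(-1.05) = -9.26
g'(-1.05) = 5.41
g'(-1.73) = 12.44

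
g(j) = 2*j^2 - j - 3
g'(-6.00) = -25.00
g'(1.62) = 5.48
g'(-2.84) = -12.36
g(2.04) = 3.28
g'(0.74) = 1.96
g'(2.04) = 7.16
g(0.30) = -3.12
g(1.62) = 0.63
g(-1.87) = 5.86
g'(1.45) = 4.80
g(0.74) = -2.64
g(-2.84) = 15.97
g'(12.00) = 47.00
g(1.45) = -0.24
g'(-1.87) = -8.48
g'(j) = 4*j - 1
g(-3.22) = 20.96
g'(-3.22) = -13.88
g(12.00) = 273.00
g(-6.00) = 75.00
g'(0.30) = 0.20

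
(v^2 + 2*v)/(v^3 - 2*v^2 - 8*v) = 1/(v - 4)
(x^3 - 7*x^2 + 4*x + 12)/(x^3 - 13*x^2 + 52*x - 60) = (x + 1)/(x - 5)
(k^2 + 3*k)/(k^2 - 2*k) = (k + 3)/(k - 2)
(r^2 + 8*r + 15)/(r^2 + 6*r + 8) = (r^2 + 8*r + 15)/(r^2 + 6*r + 8)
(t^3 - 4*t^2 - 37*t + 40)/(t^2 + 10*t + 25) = (t^2 - 9*t + 8)/(t + 5)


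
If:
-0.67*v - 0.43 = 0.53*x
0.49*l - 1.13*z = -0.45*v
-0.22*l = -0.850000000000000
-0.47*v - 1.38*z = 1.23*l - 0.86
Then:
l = 3.86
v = -6.09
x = 6.88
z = -0.75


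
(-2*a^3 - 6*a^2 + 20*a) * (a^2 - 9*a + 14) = -2*a^5 + 12*a^4 + 46*a^3 - 264*a^2 + 280*a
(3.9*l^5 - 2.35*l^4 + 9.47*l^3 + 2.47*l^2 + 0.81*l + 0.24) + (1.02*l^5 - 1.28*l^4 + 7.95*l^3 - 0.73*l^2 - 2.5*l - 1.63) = 4.92*l^5 - 3.63*l^4 + 17.42*l^3 + 1.74*l^2 - 1.69*l - 1.39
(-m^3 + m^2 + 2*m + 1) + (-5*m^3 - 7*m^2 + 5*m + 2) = -6*m^3 - 6*m^2 + 7*m + 3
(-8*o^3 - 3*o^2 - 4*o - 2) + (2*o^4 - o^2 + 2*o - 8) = 2*o^4 - 8*o^3 - 4*o^2 - 2*o - 10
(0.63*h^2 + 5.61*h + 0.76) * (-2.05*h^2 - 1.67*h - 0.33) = -1.2915*h^4 - 12.5526*h^3 - 11.1346*h^2 - 3.1205*h - 0.2508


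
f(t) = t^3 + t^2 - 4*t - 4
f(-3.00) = -10.00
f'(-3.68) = 29.27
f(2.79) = 14.34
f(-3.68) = -25.57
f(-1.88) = 0.41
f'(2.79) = 24.93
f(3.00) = 20.00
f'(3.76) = 45.93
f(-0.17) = -3.30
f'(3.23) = 33.76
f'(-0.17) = -4.25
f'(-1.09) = -2.62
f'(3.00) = 29.00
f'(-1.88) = 2.84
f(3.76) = 48.25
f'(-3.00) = 17.00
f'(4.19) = 57.05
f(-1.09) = 0.25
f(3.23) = 27.21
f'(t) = 3*t^2 + 2*t - 4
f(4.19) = 70.36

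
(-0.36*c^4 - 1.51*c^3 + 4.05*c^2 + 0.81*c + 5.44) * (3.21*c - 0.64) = -1.1556*c^5 - 4.6167*c^4 + 13.9669*c^3 + 0.00810000000000022*c^2 + 16.944*c - 3.4816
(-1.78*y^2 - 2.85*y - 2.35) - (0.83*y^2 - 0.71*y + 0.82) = -2.61*y^2 - 2.14*y - 3.17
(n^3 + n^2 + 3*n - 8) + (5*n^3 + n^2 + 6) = 6*n^3 + 2*n^2 + 3*n - 2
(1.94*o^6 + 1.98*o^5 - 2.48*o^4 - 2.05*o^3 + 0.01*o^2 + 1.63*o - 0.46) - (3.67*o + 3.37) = 1.94*o^6 + 1.98*o^5 - 2.48*o^4 - 2.05*o^3 + 0.01*o^2 - 2.04*o - 3.83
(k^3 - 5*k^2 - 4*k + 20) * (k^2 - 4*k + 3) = k^5 - 9*k^4 + 19*k^3 + 21*k^2 - 92*k + 60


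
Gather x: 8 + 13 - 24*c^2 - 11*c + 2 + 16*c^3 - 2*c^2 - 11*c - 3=16*c^3 - 26*c^2 - 22*c + 20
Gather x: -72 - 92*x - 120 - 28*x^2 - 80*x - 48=-28*x^2 - 172*x - 240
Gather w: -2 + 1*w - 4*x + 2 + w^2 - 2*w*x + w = w^2 + w*(2 - 2*x) - 4*x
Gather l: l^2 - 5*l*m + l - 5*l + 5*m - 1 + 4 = l^2 + l*(-5*m - 4) + 5*m + 3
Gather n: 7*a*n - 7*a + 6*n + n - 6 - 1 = -7*a + n*(7*a + 7) - 7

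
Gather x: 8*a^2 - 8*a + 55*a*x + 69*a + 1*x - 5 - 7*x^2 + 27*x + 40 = 8*a^2 + 61*a - 7*x^2 + x*(55*a + 28) + 35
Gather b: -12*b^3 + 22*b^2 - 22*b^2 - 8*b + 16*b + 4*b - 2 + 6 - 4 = -12*b^3 + 12*b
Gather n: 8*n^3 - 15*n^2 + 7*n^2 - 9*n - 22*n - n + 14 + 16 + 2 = 8*n^3 - 8*n^2 - 32*n + 32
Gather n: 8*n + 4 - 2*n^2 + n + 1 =-2*n^2 + 9*n + 5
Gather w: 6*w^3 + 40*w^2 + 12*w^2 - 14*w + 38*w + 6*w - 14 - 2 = 6*w^3 + 52*w^2 + 30*w - 16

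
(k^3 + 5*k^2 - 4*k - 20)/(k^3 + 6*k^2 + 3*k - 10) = (k - 2)/(k - 1)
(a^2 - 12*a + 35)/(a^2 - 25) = (a - 7)/(a + 5)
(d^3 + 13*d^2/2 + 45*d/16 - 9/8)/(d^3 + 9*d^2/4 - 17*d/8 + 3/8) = (4*d^2 + 27*d + 18)/(2*(2*d^2 + 5*d - 3))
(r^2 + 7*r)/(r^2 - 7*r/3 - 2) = 3*r*(r + 7)/(3*r^2 - 7*r - 6)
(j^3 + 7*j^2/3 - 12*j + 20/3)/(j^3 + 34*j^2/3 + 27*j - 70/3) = (j - 2)/(j + 7)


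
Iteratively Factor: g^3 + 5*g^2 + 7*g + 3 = (g + 3)*(g^2 + 2*g + 1) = (g + 1)*(g + 3)*(g + 1)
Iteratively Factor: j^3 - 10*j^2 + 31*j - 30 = (j - 5)*(j^2 - 5*j + 6) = (j - 5)*(j - 3)*(j - 2)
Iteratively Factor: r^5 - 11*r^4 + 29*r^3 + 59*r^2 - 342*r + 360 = (r + 3)*(r^4 - 14*r^3 + 71*r^2 - 154*r + 120) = (r - 5)*(r + 3)*(r^3 - 9*r^2 + 26*r - 24) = (r - 5)*(r - 4)*(r + 3)*(r^2 - 5*r + 6) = (r - 5)*(r - 4)*(r - 2)*(r + 3)*(r - 3)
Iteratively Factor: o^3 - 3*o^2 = (o)*(o^2 - 3*o) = o*(o - 3)*(o)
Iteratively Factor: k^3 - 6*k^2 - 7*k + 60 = (k + 3)*(k^2 - 9*k + 20) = (k - 4)*(k + 3)*(k - 5)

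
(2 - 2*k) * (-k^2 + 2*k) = 2*k^3 - 6*k^2 + 4*k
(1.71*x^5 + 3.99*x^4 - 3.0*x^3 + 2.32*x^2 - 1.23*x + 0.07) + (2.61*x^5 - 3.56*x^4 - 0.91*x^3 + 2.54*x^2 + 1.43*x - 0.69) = 4.32*x^5 + 0.43*x^4 - 3.91*x^3 + 4.86*x^2 + 0.2*x - 0.62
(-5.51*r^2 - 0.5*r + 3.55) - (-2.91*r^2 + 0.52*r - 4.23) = -2.6*r^2 - 1.02*r + 7.78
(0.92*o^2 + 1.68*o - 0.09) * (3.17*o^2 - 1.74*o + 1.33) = 2.9164*o^4 + 3.7248*o^3 - 1.9849*o^2 + 2.391*o - 0.1197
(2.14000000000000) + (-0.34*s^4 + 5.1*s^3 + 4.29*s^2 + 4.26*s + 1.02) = -0.34*s^4 + 5.1*s^3 + 4.29*s^2 + 4.26*s + 3.16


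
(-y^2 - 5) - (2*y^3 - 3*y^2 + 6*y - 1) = -2*y^3 + 2*y^2 - 6*y - 4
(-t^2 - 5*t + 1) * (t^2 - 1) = -t^4 - 5*t^3 + 2*t^2 + 5*t - 1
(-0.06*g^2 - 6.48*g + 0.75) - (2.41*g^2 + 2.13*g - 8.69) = -2.47*g^2 - 8.61*g + 9.44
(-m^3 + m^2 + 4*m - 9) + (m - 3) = -m^3 + m^2 + 5*m - 12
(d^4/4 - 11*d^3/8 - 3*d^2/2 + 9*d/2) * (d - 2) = d^5/4 - 15*d^4/8 + 5*d^3/4 + 15*d^2/2 - 9*d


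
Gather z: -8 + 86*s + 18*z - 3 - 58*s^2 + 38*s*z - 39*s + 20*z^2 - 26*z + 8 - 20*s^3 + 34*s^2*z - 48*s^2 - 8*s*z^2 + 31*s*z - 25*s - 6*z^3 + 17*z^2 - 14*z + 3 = -20*s^3 - 106*s^2 + 22*s - 6*z^3 + z^2*(37 - 8*s) + z*(34*s^2 + 69*s - 22)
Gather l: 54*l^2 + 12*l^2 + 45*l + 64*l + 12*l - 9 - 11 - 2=66*l^2 + 121*l - 22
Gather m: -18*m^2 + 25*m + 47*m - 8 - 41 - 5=-18*m^2 + 72*m - 54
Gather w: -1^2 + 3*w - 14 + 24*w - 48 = 27*w - 63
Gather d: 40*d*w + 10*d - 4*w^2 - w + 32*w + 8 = d*(40*w + 10) - 4*w^2 + 31*w + 8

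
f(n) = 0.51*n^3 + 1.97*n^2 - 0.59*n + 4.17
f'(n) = 1.53*n^2 + 3.94*n - 0.59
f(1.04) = 6.26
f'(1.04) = 5.16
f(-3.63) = 7.88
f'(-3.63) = 5.27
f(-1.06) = 6.40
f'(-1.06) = -3.05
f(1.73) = 11.69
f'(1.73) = 10.81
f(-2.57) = 10.04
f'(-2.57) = -0.61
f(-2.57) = 10.04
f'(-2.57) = -0.61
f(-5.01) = -7.56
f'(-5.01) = 18.07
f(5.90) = 174.01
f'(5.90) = 75.92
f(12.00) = 1162.05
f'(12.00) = 267.01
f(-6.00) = -31.53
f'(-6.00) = 30.85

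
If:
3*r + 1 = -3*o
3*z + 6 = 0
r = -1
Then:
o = 2/3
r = -1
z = -2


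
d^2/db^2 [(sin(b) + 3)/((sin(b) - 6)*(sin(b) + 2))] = (-sin(b)^5 - 16*sin(b)^4 - 34*sin(b)^3 - 126*sin(b)^2 + 72)/((sin(b) - 6)^3*(sin(b) + 2)^3)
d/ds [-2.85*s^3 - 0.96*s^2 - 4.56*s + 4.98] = -8.55*s^2 - 1.92*s - 4.56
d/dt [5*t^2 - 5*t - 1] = 10*t - 5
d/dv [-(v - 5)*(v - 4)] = 9 - 2*v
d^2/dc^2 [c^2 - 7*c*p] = 2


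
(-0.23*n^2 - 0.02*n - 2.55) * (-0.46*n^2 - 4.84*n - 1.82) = 0.1058*n^4 + 1.1224*n^3 + 1.6884*n^2 + 12.3784*n + 4.641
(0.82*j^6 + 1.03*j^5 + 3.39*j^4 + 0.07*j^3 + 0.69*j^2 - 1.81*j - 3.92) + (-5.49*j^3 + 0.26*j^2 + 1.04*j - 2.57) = 0.82*j^6 + 1.03*j^5 + 3.39*j^4 - 5.42*j^3 + 0.95*j^2 - 0.77*j - 6.49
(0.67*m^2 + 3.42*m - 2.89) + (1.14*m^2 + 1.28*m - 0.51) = 1.81*m^2 + 4.7*m - 3.4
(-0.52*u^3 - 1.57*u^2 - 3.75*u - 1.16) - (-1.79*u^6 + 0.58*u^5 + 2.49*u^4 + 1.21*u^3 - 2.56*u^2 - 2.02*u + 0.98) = 1.79*u^6 - 0.58*u^5 - 2.49*u^4 - 1.73*u^3 + 0.99*u^2 - 1.73*u - 2.14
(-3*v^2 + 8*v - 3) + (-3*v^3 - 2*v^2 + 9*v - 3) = -3*v^3 - 5*v^2 + 17*v - 6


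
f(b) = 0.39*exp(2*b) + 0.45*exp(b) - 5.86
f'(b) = 0.78*exp(2*b) + 0.45*exp(b)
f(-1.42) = -5.73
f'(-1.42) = 0.15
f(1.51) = 4.17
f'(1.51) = 18.02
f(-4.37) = -5.85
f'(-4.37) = 0.01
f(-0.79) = -5.58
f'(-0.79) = 0.36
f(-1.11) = -5.67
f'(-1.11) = 0.23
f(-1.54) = -5.75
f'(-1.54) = 0.13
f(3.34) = 317.40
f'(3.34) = 633.83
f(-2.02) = -5.79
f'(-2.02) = 0.07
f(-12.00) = -5.86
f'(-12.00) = 0.00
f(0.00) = -5.02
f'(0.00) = 1.23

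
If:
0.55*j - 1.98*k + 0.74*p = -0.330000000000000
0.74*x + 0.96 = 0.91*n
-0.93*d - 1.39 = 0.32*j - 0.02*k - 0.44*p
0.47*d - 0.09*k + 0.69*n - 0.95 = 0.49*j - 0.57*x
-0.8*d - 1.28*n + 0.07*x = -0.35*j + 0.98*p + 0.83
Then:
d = -0.544643910643381*x - 1.61985776660461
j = 1.69537491962178*x - 1.83688920887833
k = 0.493139472020464*x - 0.926059444907719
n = 0.813186813186813*x + 1.05494505494505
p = 0.0594053362277607*x - 1.55852518383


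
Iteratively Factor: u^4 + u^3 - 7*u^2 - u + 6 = (u + 3)*(u^3 - 2*u^2 - u + 2) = (u + 1)*(u + 3)*(u^2 - 3*u + 2) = (u - 1)*(u + 1)*(u + 3)*(u - 2)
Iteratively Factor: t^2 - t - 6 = (t + 2)*(t - 3)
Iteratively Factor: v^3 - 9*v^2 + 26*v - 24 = (v - 3)*(v^2 - 6*v + 8) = (v - 4)*(v - 3)*(v - 2)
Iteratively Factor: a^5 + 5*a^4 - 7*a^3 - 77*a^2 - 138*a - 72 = (a + 3)*(a^4 + 2*a^3 - 13*a^2 - 38*a - 24) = (a + 1)*(a + 3)*(a^3 + a^2 - 14*a - 24) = (a + 1)*(a + 3)^2*(a^2 - 2*a - 8) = (a - 4)*(a + 1)*(a + 3)^2*(a + 2)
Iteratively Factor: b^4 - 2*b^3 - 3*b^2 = (b)*(b^3 - 2*b^2 - 3*b) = b*(b + 1)*(b^2 - 3*b) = b*(b - 3)*(b + 1)*(b)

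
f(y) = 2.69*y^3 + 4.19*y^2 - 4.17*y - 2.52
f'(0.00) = -4.17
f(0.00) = -2.52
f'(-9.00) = 574.08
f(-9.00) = -1586.61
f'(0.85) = 8.78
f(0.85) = -1.39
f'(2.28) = 56.89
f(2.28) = 41.64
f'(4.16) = 170.35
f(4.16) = 246.30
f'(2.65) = 74.71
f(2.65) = 65.91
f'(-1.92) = 9.49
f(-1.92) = 1.89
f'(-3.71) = 75.82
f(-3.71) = -66.74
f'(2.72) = 78.33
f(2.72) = 71.27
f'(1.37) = 22.46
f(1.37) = 6.55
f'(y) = 8.07*y^2 + 8.38*y - 4.17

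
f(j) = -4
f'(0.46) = 0.00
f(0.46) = -4.00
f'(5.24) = 0.00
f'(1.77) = 0.00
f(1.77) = -4.00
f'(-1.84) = 0.00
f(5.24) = -4.00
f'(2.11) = 0.00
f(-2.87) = -4.00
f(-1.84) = -4.00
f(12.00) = -4.00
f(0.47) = -4.00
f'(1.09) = 0.00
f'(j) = 0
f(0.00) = -4.00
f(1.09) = -4.00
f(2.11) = -4.00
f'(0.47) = 0.00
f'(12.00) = 0.00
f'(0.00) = 0.00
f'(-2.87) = 0.00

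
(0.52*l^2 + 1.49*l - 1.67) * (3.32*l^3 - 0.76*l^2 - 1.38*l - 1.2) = 1.7264*l^5 + 4.5516*l^4 - 7.3944*l^3 - 1.411*l^2 + 0.5166*l + 2.004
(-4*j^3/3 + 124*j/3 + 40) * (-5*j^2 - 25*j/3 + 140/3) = 20*j^5/3 + 100*j^4/9 - 2420*j^3/9 - 4900*j^2/9 + 14360*j/9 + 5600/3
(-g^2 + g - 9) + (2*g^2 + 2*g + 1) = g^2 + 3*g - 8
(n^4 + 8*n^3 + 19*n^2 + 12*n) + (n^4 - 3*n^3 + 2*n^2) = 2*n^4 + 5*n^3 + 21*n^2 + 12*n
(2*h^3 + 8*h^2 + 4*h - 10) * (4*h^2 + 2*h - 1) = 8*h^5 + 36*h^4 + 30*h^3 - 40*h^2 - 24*h + 10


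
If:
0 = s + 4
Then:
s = -4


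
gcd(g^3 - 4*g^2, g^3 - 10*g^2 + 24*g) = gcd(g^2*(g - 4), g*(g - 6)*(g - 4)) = g^2 - 4*g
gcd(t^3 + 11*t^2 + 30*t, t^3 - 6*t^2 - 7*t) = t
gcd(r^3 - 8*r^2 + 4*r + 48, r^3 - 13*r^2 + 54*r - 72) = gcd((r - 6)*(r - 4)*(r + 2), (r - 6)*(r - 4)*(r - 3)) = r^2 - 10*r + 24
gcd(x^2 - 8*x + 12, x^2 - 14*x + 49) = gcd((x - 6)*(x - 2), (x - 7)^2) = 1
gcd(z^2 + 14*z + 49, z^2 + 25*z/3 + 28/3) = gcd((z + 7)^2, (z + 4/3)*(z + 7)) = z + 7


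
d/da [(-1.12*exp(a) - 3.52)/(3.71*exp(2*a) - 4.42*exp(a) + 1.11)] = (4.1552*exp(2*a) + 26.1184*exp(a) - 16.8016)*exp(a)/(13.7641*exp(4*a) - 32.7964*exp(3*a) + 27.7726*exp(2*a) - 9.8124*exp(a) + 1.2321)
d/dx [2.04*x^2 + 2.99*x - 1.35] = 4.08*x + 2.99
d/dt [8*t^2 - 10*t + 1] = 16*t - 10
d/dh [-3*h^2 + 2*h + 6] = 2 - 6*h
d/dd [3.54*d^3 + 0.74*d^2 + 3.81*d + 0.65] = 10.62*d^2 + 1.48*d + 3.81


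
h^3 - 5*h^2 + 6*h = h*(h - 3)*(h - 2)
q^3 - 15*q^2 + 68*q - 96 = (q - 8)*(q - 4)*(q - 3)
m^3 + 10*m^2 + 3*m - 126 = (m - 3)*(m + 6)*(m + 7)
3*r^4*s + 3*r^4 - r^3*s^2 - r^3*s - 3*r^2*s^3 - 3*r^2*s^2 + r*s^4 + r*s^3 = (-3*r + s)*(-r + s)*(r + s)*(r*s + r)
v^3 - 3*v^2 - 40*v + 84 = (v - 7)*(v - 2)*(v + 6)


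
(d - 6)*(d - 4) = d^2 - 10*d + 24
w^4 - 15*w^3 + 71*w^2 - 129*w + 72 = (w - 8)*(w - 3)^2*(w - 1)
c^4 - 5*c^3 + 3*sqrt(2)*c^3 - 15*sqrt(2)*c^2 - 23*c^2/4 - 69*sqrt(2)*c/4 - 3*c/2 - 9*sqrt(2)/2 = (c - 6)*(c + 1/2)^2*(c + 3*sqrt(2))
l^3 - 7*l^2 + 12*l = l*(l - 4)*(l - 3)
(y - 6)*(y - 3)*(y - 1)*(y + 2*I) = y^4 - 10*y^3 + 2*I*y^3 + 27*y^2 - 20*I*y^2 - 18*y + 54*I*y - 36*I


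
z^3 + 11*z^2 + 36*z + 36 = (z + 2)*(z + 3)*(z + 6)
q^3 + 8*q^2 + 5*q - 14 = (q - 1)*(q + 2)*(q + 7)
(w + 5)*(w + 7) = w^2 + 12*w + 35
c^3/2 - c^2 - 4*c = c*(c/2 + 1)*(c - 4)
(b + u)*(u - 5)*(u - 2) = b*u^2 - 7*b*u + 10*b + u^3 - 7*u^2 + 10*u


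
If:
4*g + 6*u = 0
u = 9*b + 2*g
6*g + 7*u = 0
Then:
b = 0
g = 0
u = 0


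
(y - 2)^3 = y^3 - 6*y^2 + 12*y - 8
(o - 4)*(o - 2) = o^2 - 6*o + 8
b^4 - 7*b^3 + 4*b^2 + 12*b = b*(b - 6)*(b - 2)*(b + 1)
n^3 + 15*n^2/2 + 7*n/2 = n*(n + 1/2)*(n + 7)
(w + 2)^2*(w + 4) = w^3 + 8*w^2 + 20*w + 16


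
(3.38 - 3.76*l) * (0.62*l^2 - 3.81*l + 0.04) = -2.3312*l^3 + 16.4212*l^2 - 13.0282*l + 0.1352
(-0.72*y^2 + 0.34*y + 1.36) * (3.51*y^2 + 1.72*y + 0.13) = -2.5272*y^4 - 0.0449999999999999*y^3 + 5.2648*y^2 + 2.3834*y + 0.1768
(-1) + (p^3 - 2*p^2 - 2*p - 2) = p^3 - 2*p^2 - 2*p - 3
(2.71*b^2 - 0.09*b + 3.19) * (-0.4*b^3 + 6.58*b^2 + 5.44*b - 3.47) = -1.084*b^5 + 17.8678*b^4 + 12.8742*b^3 + 11.0969*b^2 + 17.6659*b - 11.0693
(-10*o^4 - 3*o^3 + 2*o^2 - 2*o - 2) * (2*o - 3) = -20*o^5 + 24*o^4 + 13*o^3 - 10*o^2 + 2*o + 6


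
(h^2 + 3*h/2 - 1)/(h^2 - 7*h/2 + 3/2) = (h + 2)/(h - 3)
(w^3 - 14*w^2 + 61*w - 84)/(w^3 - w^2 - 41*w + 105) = (w^2 - 11*w + 28)/(w^2 + 2*w - 35)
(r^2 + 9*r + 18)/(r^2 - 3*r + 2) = (r^2 + 9*r + 18)/(r^2 - 3*r + 2)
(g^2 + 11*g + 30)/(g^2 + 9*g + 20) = (g + 6)/(g + 4)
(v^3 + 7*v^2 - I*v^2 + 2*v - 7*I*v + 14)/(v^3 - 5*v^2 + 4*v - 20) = (v^2 + v*(7 + I) + 7*I)/(v^2 + v*(-5 + 2*I) - 10*I)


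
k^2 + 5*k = k*(k + 5)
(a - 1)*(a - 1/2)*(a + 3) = a^3 + 3*a^2/2 - 4*a + 3/2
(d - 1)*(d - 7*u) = d^2 - 7*d*u - d + 7*u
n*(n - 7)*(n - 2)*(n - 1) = n^4 - 10*n^3 + 23*n^2 - 14*n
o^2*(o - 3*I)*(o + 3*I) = o^4 + 9*o^2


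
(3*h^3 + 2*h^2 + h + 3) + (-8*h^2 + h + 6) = 3*h^3 - 6*h^2 + 2*h + 9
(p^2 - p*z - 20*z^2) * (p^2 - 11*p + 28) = p^4 - p^3*z - 11*p^3 - 20*p^2*z^2 + 11*p^2*z + 28*p^2 + 220*p*z^2 - 28*p*z - 560*z^2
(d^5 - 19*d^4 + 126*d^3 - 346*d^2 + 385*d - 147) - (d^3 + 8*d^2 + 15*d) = d^5 - 19*d^4 + 125*d^3 - 354*d^2 + 370*d - 147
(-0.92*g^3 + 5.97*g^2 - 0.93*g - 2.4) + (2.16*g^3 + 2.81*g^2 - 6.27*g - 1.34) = 1.24*g^3 + 8.78*g^2 - 7.2*g - 3.74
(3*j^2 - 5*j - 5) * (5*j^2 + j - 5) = 15*j^4 - 22*j^3 - 45*j^2 + 20*j + 25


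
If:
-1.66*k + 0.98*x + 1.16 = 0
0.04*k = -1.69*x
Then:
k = 0.69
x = -0.02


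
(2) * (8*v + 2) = 16*v + 4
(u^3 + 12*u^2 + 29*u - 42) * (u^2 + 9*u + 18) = u^5 + 21*u^4 + 155*u^3 + 435*u^2 + 144*u - 756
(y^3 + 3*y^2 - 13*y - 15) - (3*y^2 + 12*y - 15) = y^3 - 25*y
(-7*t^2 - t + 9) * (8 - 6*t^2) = 42*t^4 + 6*t^3 - 110*t^2 - 8*t + 72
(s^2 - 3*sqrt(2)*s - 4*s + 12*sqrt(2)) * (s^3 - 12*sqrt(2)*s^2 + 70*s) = s^5 - 15*sqrt(2)*s^4 - 4*s^4 + 60*sqrt(2)*s^3 + 142*s^3 - 568*s^2 - 210*sqrt(2)*s^2 + 840*sqrt(2)*s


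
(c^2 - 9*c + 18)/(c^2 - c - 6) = (c - 6)/(c + 2)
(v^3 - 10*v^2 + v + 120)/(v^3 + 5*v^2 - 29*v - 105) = (v - 8)/(v + 7)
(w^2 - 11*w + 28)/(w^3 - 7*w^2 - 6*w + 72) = (w - 7)/(w^2 - 3*w - 18)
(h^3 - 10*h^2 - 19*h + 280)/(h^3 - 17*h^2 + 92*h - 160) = (h^2 - 2*h - 35)/(h^2 - 9*h + 20)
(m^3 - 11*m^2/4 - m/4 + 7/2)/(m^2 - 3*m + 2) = (4*m^2 - 3*m - 7)/(4*(m - 1))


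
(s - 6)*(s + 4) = s^2 - 2*s - 24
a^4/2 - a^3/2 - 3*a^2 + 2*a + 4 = (a/2 + 1)*(a - 2)^2*(a + 1)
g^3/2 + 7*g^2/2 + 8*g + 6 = (g/2 + 1)*(g + 2)*(g + 3)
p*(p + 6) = p^2 + 6*p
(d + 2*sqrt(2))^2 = d^2 + 4*sqrt(2)*d + 8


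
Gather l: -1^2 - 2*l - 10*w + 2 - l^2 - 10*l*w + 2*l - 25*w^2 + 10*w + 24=-l^2 - 10*l*w - 25*w^2 + 25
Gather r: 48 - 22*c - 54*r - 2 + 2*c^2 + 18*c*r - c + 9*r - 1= 2*c^2 - 23*c + r*(18*c - 45) + 45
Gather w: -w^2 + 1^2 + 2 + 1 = 4 - w^2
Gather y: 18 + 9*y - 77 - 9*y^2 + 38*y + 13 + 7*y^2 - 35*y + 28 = -2*y^2 + 12*y - 18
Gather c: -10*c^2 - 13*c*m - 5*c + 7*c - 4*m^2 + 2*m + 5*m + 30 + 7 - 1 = -10*c^2 + c*(2 - 13*m) - 4*m^2 + 7*m + 36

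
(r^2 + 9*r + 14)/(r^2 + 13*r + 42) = (r + 2)/(r + 6)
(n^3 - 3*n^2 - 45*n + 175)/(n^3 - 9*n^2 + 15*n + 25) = (n + 7)/(n + 1)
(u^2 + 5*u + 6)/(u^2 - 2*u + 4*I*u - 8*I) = (u^2 + 5*u + 6)/(u^2 + u*(-2 + 4*I) - 8*I)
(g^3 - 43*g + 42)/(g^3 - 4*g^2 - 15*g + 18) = (g + 7)/(g + 3)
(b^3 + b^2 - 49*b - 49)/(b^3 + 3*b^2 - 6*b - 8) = (b^2 - 49)/(b^2 + 2*b - 8)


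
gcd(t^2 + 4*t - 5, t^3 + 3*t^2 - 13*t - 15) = t + 5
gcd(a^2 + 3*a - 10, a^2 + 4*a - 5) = a + 5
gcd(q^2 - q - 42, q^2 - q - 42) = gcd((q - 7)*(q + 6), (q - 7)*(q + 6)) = q^2 - q - 42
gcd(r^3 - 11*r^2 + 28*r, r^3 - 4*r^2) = r^2 - 4*r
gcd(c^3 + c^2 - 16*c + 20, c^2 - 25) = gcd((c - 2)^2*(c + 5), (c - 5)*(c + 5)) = c + 5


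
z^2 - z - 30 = (z - 6)*(z + 5)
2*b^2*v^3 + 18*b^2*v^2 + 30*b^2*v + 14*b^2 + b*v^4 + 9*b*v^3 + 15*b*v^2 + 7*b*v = (2*b + v)*(v + 1)*(v + 7)*(b*v + b)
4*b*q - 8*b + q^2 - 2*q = (4*b + q)*(q - 2)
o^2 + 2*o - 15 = (o - 3)*(o + 5)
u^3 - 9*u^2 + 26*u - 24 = (u - 4)*(u - 3)*(u - 2)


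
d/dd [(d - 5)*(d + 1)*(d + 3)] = 3*d^2 - 2*d - 17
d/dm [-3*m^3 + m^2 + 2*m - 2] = -9*m^2 + 2*m + 2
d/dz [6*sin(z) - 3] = 6*cos(z)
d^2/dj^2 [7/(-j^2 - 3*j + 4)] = 14*(j^2 + 3*j - (2*j + 3)^2 - 4)/(j^2 + 3*j - 4)^3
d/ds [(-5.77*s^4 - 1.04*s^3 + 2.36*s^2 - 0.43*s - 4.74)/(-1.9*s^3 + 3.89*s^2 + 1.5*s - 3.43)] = (10.963*s^6 - 44.8906*s^5 - 25.5266*s^4 + 74.4104*s^3 - 11.1037*s^2 + 20.6876*s + 8.5849)/(3.61*s^6 - 14.782*s^5 + 9.4321*s^4 + 24.704*s^3 - 24.4354*s^2 - 10.29*s + 11.7649)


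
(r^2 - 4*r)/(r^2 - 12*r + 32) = r/(r - 8)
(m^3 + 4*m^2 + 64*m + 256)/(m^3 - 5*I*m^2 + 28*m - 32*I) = (m^2 + m*(4 + 8*I) + 32*I)/(m^2 + 3*I*m + 4)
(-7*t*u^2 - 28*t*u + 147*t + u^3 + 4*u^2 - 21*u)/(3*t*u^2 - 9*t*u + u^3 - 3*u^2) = (-7*t*u - 49*t + u^2 + 7*u)/(u*(3*t + u))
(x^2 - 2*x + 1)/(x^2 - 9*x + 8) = (x - 1)/(x - 8)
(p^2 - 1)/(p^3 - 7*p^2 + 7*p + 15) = (p - 1)/(p^2 - 8*p + 15)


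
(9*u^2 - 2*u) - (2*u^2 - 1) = 7*u^2 - 2*u + 1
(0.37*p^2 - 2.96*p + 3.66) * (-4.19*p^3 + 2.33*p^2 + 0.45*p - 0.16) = -1.5503*p^5 + 13.2645*p^4 - 22.0657*p^3 + 7.1366*p^2 + 2.1206*p - 0.5856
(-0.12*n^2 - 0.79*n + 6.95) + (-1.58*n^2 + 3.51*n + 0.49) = -1.7*n^2 + 2.72*n + 7.44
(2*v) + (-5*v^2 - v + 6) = -5*v^2 + v + 6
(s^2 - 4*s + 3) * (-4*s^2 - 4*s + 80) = -4*s^4 + 12*s^3 + 84*s^2 - 332*s + 240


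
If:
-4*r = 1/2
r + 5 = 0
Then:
No Solution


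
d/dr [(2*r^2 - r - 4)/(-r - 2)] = 2*(-r^2 - 4*r - 1)/(r^2 + 4*r + 4)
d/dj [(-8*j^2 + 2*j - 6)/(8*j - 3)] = 2*(-32*j^2 + 24*j + 21)/(64*j^2 - 48*j + 9)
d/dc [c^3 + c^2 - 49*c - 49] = 3*c^2 + 2*c - 49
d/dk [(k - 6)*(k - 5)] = 2*k - 11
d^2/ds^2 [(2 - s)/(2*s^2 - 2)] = (4*s^2*(2 - s) + (3*s - 2)*(s^2 - 1))/(s^2 - 1)^3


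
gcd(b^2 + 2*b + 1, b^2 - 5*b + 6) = 1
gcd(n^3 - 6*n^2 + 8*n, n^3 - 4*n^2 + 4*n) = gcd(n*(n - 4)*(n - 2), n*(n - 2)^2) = n^2 - 2*n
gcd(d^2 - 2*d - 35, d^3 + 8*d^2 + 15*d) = d + 5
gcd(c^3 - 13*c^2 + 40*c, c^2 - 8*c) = c^2 - 8*c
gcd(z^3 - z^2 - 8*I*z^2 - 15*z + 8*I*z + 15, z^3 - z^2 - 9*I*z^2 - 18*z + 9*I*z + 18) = z^2 + z*(-1 - 3*I) + 3*I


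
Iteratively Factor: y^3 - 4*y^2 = (y - 4)*(y^2) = y*(y - 4)*(y)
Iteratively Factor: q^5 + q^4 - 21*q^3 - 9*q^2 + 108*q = (q - 3)*(q^4 + 4*q^3 - 9*q^2 - 36*q) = (q - 3)^2*(q^3 + 7*q^2 + 12*q) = q*(q - 3)^2*(q^2 + 7*q + 12) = q*(q - 3)^2*(q + 3)*(q + 4)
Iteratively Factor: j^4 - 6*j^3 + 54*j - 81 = (j + 3)*(j^3 - 9*j^2 + 27*j - 27) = (j - 3)*(j + 3)*(j^2 - 6*j + 9) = (j - 3)^2*(j + 3)*(j - 3)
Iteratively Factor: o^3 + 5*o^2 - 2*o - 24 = (o - 2)*(o^2 + 7*o + 12) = (o - 2)*(o + 4)*(o + 3)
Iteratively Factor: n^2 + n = (n)*(n + 1)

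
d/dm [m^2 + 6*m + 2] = 2*m + 6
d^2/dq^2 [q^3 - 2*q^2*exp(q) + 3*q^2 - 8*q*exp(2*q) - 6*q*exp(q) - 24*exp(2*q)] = -2*q^2*exp(q) - 32*q*exp(2*q) - 14*q*exp(q) + 6*q - 128*exp(2*q) - 16*exp(q) + 6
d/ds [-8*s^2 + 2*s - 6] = 2 - 16*s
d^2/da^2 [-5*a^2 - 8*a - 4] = -10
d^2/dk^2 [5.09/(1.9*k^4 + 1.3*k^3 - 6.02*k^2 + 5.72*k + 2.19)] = ((-116.052*k^2 - 39.702*k + 61.2836)*(1.9*k^4 + 1.3*k^3 - 6.02*k^2 + 5.72*k + 2.19) + 5.09*(7.6*k^3 + 3.9*k^2 - 12.04*k + 5.72)*(15.2*k^3 + 7.8*k^2 - 24.08*k + 11.44))/(1.9*k^4 + 1.3*k^3 - 6.02*k^2 + 5.72*k + 2.19)^3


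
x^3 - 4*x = x*(x - 2)*(x + 2)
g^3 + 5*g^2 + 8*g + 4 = (g + 1)*(g + 2)^2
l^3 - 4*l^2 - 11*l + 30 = (l - 5)*(l - 2)*(l + 3)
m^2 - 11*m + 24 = (m - 8)*(m - 3)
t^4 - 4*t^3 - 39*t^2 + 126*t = t*(t - 7)*(t - 3)*(t + 6)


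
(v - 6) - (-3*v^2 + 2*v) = 3*v^2 - v - 6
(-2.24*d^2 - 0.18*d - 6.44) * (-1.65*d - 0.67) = 3.696*d^3 + 1.7978*d^2 + 10.7466*d + 4.3148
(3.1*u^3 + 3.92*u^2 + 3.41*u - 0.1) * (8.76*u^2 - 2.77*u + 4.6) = 27.156*u^5 + 25.7522*u^4 + 33.2732*u^3 + 7.7103*u^2 + 15.963*u - 0.46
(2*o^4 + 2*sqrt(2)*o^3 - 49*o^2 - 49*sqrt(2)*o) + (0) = 2*o^4 + 2*sqrt(2)*o^3 - 49*o^2 - 49*sqrt(2)*o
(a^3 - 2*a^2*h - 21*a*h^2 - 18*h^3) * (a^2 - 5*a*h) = a^5 - 7*a^4*h - 11*a^3*h^2 + 87*a^2*h^3 + 90*a*h^4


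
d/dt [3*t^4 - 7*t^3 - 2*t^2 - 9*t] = 12*t^3 - 21*t^2 - 4*t - 9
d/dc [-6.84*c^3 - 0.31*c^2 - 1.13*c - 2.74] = -20.52*c^2 - 0.62*c - 1.13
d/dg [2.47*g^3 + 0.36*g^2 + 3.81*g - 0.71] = 7.41*g^2 + 0.72*g + 3.81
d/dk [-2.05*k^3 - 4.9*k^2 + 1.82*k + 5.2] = -6.15*k^2 - 9.8*k + 1.82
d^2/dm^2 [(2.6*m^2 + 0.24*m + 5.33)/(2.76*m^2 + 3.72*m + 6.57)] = (-49.7329919999999*m^3 - 39.267072*m^2 + 302.233248*m + 166.94352)/(21.024576*m^6 + 85.012416*m^5 + 264.724848*m^4 + 456.211872*m^3 + 630.160236*m^2 + 481.720284*m + 283.593393)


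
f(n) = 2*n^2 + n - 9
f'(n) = 4*n + 1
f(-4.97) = 35.43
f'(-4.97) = -18.88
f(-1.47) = -6.15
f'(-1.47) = -4.88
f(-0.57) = -8.92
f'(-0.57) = -1.28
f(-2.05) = -2.64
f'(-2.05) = -7.20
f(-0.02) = -9.02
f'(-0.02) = 0.92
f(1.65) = -1.90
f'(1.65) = 7.60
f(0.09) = -8.89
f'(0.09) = 1.36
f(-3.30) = 9.48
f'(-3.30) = -12.20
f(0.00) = -9.00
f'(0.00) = 1.00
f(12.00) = 291.00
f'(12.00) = 49.00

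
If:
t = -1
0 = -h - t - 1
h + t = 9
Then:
No Solution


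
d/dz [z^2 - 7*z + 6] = 2*z - 7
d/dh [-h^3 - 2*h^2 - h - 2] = -3*h^2 - 4*h - 1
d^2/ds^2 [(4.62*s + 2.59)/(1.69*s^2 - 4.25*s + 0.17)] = ((30.5158 - 46.8468*s)*(1.69*s^2 - 4.25*s + 0.17) + (3.38*s - 4.25)*(4.62*s + 2.59)*(6.76*s - 8.5))/(1.69*s^2 - 4.25*s + 0.17)^3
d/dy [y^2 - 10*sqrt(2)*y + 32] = 2*y - 10*sqrt(2)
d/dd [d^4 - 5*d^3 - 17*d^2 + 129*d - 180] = 4*d^3 - 15*d^2 - 34*d + 129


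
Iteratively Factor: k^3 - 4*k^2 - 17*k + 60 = (k + 4)*(k^2 - 8*k + 15) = (k - 5)*(k + 4)*(k - 3)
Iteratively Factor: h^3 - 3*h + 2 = (h - 1)*(h^2 + h - 2) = (h - 1)*(h + 2)*(h - 1)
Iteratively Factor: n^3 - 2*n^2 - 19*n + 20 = (n - 1)*(n^2 - n - 20) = (n - 5)*(n - 1)*(n + 4)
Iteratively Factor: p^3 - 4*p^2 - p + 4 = (p + 1)*(p^2 - 5*p + 4) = (p - 1)*(p + 1)*(p - 4)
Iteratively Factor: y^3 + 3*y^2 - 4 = (y + 2)*(y^2 + y - 2) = (y + 2)^2*(y - 1)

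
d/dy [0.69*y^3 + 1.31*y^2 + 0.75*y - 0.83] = 2.07*y^2 + 2.62*y + 0.75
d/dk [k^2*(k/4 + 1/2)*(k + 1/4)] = k*(16*k^2 + 27*k + 4)/16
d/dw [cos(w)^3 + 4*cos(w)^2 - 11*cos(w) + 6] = (-3*cos(w)^2 - 8*cos(w) + 11)*sin(w)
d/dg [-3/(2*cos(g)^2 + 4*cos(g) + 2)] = -3*sin(g)/(cos(g) + 1)^3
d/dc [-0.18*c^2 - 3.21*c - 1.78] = -0.36*c - 3.21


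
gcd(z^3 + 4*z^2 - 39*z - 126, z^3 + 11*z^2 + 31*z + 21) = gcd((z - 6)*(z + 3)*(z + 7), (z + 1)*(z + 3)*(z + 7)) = z^2 + 10*z + 21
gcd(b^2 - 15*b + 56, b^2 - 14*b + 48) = b - 8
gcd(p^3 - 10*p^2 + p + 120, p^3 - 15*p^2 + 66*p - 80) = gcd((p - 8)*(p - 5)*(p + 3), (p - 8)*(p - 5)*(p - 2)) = p^2 - 13*p + 40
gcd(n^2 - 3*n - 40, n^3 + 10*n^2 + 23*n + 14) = 1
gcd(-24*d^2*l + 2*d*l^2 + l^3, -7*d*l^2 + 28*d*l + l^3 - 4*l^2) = l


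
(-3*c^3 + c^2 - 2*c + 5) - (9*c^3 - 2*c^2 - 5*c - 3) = -12*c^3 + 3*c^2 + 3*c + 8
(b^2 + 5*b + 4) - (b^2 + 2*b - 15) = 3*b + 19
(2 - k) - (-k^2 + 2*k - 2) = k^2 - 3*k + 4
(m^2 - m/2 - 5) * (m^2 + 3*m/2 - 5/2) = m^4 + m^3 - 33*m^2/4 - 25*m/4 + 25/2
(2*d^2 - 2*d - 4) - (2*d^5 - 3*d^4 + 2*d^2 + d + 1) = -2*d^5 + 3*d^4 - 3*d - 5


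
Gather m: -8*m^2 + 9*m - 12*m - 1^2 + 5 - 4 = -8*m^2 - 3*m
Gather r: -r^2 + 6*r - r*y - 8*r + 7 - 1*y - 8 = -r^2 + r*(-y - 2) - y - 1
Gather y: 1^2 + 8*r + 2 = 8*r + 3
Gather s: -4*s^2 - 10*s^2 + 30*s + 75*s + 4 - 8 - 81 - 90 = -14*s^2 + 105*s - 175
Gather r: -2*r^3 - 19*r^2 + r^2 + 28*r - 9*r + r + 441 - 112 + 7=-2*r^3 - 18*r^2 + 20*r + 336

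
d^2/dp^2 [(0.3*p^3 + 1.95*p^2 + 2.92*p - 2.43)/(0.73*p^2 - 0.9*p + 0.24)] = (-2.22044604925031e-16*p^5 - 8.88178419700125e-16*p^4 + 6.055316*p^3 - 10.208322*p^2 + 6.613236*p - 1.599048)/(0.389017*p^6 - 1.43883*p^5 + 2.157588*p^4 - 1.67508*p^3 + 0.709344*p^2 - 0.15552*p + 0.013824)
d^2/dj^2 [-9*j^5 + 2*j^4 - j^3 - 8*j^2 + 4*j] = -180*j^3 + 24*j^2 - 6*j - 16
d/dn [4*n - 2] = 4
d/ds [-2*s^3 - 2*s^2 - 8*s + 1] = -6*s^2 - 4*s - 8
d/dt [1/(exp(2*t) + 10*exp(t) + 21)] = 2*(-exp(t) - 5)*exp(t)/(exp(2*t) + 10*exp(t) + 21)^2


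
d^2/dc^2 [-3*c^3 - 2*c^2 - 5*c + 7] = -18*c - 4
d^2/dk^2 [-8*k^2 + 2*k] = -16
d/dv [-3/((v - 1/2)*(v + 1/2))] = 96*v/(16*v^4 - 8*v^2 + 1)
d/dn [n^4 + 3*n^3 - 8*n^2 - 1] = n*(4*n^2 + 9*n - 16)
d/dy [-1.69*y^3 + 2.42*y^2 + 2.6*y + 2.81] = -5.07*y^2 + 4.84*y + 2.6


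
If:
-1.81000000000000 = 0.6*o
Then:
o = -3.02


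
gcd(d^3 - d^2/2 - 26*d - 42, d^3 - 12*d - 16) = d + 2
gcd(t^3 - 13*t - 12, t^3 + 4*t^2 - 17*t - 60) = t^2 - t - 12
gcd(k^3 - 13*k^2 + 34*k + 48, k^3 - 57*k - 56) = k^2 - 7*k - 8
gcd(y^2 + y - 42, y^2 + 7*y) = y + 7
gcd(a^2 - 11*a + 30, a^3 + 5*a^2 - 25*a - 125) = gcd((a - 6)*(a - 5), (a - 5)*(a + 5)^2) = a - 5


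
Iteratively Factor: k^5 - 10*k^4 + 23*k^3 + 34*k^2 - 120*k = (k + 2)*(k^4 - 12*k^3 + 47*k^2 - 60*k) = (k - 3)*(k + 2)*(k^3 - 9*k^2 + 20*k) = (k - 4)*(k - 3)*(k + 2)*(k^2 - 5*k) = (k - 5)*(k - 4)*(k - 3)*(k + 2)*(k)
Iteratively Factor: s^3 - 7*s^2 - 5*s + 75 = (s - 5)*(s^2 - 2*s - 15) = (s - 5)^2*(s + 3)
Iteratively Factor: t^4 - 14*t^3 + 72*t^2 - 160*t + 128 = (t - 2)*(t^3 - 12*t^2 + 48*t - 64) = (t - 4)*(t - 2)*(t^2 - 8*t + 16) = (t - 4)^2*(t - 2)*(t - 4)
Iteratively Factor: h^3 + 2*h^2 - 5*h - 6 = (h + 1)*(h^2 + h - 6) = (h - 2)*(h + 1)*(h + 3)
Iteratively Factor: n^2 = (n)*(n)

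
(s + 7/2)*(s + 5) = s^2 + 17*s/2 + 35/2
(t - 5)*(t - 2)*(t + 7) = t^3 - 39*t + 70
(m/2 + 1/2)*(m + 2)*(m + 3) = m^3/2 + 3*m^2 + 11*m/2 + 3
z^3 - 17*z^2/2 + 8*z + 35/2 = (z - 7)*(z - 5/2)*(z + 1)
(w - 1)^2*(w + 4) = w^3 + 2*w^2 - 7*w + 4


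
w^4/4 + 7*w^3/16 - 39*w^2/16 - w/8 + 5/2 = (w/4 + 1)*(w - 2)*(w - 5/4)*(w + 1)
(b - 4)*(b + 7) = b^2 + 3*b - 28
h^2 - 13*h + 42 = (h - 7)*(h - 6)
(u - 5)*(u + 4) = u^2 - u - 20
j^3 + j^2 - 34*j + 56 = (j - 4)*(j - 2)*(j + 7)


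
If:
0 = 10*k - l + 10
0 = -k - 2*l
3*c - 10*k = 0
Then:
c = -200/63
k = -20/21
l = 10/21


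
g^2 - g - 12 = (g - 4)*(g + 3)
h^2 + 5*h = h*(h + 5)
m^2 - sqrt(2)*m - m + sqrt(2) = (m - 1)*(m - sqrt(2))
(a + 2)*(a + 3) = a^2 + 5*a + 6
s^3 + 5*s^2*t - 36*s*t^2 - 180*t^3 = (s - 6*t)*(s + 5*t)*(s + 6*t)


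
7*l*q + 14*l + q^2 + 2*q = (7*l + q)*(q + 2)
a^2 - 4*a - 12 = (a - 6)*(a + 2)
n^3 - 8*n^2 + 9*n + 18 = (n - 6)*(n - 3)*(n + 1)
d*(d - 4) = d^2 - 4*d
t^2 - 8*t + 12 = (t - 6)*(t - 2)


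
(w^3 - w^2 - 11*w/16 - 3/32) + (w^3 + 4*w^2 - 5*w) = 2*w^3 + 3*w^2 - 91*w/16 - 3/32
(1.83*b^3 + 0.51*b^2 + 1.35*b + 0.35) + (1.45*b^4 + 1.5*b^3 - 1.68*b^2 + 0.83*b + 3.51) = 1.45*b^4 + 3.33*b^3 - 1.17*b^2 + 2.18*b + 3.86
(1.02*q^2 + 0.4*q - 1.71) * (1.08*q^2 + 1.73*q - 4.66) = 1.1016*q^4 + 2.1966*q^3 - 5.908*q^2 - 4.8223*q + 7.9686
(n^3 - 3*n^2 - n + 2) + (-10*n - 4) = n^3 - 3*n^2 - 11*n - 2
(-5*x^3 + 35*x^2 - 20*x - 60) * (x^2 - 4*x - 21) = -5*x^5 + 55*x^4 - 55*x^3 - 715*x^2 + 660*x + 1260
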